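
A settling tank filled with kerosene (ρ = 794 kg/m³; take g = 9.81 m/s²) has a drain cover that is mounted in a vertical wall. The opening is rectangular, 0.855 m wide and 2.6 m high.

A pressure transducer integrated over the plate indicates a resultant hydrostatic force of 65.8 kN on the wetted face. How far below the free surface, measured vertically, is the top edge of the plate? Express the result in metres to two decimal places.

γ = ρg = 794 × 9.81 / 1000 = 7.78914 kN/m³.
A = 0.855 × 2.6 = 2.223 m².
From F = γ·h_c·A, the centroid depth is h_c = 65.8/(7.78914 × 2.223) = 3.80012 m.
The centroid lies 2.6/2 = 1.3 m below the top edge, so the top edge sits at h_top = 3.80012 − 1.3 = 2.50012 m below the surface.

d_top ≈ 2.50 m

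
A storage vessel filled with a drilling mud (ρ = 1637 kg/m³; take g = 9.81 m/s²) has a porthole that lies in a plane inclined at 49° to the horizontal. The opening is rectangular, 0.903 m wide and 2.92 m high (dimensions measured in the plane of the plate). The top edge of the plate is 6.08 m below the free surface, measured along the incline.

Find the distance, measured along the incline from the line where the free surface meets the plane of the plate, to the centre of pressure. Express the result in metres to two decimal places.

y_p = 7.63 m

γ = ρg = 1637 × 9.81 / 1000 = 16.05897 kN/m³.
Let θ = 49° be the plate's angle to the horizontal; measure y along the incline from where the plane meets the free surface. Vertical depth h = y·sinθ with sinθ = 0.754710.
The centroid lies 2.92/2 = 1.46 m below the top edge, so y_c = 6.08 + 1.46 = 7.54 m and h_c = 7.54 × 0.754710 = 5.69051 m.
A = 0.903 × 2.92 = 2.63676 m².
Resultant F = γ·h_c·A = 16.05897 × 5.69051 × 2.63676 = 240.957 kN.
I_c = b·h³/12 = 0.903 × 2.92³/12 = 1.87351 m⁴.
Centre of pressure: y_p = y_c + I_c/(y_c·A) = 7.54 + 1.87351/(7.54 × 2.63676) = 7.54 + 0.0942354 = 7.63424 m along the plane.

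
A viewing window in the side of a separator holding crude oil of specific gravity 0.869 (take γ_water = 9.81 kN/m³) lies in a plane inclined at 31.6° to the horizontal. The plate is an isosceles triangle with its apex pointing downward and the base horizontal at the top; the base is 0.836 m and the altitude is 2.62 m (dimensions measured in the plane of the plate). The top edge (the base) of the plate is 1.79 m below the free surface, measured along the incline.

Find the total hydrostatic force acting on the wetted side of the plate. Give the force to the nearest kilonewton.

γ = 0.869 × 9.81 = 8.52489 kN/m³.
Let θ = 31.6° be the plate's angle to the horizontal; measure y along the incline from where the plane meets the free surface. Vertical depth h = y·sinθ with sinθ = 0.523986.
With the apex down, the centroid sits h/3 = 2.62/3 = 0.873333 m below the base (the top edge), so y_c = 1.79 + 0.873333 = 2.66333 m and h_c = 2.66333 × 0.523986 = 1.39555 m.
A = ½ × 0.836 × 2.62 = 1.09516 m².
Resultant F = γ·h_c·A = 8.52489 × 1.39555 × 1.09516 = 13.029 kN.

F ≈ 13 kN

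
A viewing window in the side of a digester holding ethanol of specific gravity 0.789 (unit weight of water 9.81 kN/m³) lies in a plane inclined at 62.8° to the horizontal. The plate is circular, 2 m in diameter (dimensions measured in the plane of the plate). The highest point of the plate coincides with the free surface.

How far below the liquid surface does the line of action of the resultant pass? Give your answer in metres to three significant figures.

h_p = 1.11 m

γ = 0.789 × 9.81 = 7.74009 kN/m³.
Let θ = 62.8° be the plate's angle to the horizontal; measure y along the incline from where the plane meets the free surface. Vertical depth h = y·sinθ with sinθ = 0.889416.
The centroid is at the centre, 1 m below the top of the plate, so y_c = 1 m and h_c = 1 × 0.889416 = 0.889416 m.
A = π(1)² = 3.14159 m².
Resultant F = γ·h_c·A = 7.74009 × 0.889416 × 3.14159 = 21.6272 kN.
I_c = πr⁴/4 = π × 1⁴/4 = 0.785398 m⁴.
Centre of pressure: y_p = y_c + I_c/(y_c·A) = 1 + 0.785398/(1 × 3.14159) = 1 + 0.25 = 1.25 m along the plane.
Vertically, h_p = y_p·sinθ = 1.25 × 0.889416 = 1.11177 m.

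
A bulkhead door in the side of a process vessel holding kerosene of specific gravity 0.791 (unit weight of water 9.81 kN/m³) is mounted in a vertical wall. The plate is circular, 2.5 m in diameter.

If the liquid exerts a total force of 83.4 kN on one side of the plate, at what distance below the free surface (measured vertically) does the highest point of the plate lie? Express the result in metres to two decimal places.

d_top ≈ 0.94 m

γ = 0.791 × 9.81 = 7.75971 kN/m³.
A = π(1.25)² = 4.90874 m².
From F = γ·h_c·A, the centroid depth is h_c = 83.4/(7.75971 × 4.90874) = 2.18953 m.
The centroid is at the centre, 1.25 m below the top of the plate, so the highest point sits at h_top = 2.18953 − 1.25 = 0.93953 m below the surface.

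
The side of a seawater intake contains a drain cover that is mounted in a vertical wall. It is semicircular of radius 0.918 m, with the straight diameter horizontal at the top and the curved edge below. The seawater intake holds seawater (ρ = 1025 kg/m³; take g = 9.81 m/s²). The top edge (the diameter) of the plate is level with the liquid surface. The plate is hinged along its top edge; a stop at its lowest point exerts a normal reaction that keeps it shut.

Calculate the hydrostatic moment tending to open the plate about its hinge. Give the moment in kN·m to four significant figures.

M ≈ 2.804 kN·m

γ = ρg = 1025 × 9.81 / 1000 = 10.05525 kN/m³.
The centroid of a semicircle lies 4r/(3π) = 0.389611 m from the diameter, here below the top edge, so the centroid depth is h_c = 0.389611 m.
A = πr²/2 = π × 0.918²/2 = 1.32375 m².
Resultant F = γ·h_c·A = 10.05525 × 0.389611 × 1.32375 = 5.18597 kN.
I_c = (π/8 − 8/(9π))·r⁴ = 0.109757 × 0.918⁴ = 0.0779476 m⁴.
Centre of pressure: y_p = y_c + I_c/(y_c·A) = 0.389611 + 0.0779476/(0.389611 × 1.32375) = 0.389611 + 0.151135 = 0.540746 m along the plane.
The resultant acts 0.389611 + 0.151135 = 0.540746 m (along the plate) below the hinge at the top edge, so the moment about the hinge is M = F × 0.540746 = 5.18597 × 0.540746 = 2.80429 kN·m.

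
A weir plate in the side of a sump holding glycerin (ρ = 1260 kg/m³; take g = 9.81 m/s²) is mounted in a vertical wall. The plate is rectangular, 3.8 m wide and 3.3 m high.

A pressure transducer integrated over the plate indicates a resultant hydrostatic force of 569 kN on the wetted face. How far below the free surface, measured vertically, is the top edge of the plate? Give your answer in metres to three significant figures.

γ = ρg = 1260 × 9.81 / 1000 = 12.3606 kN/m³.
A = 3.8 × 3.3 = 12.54 m².
From F = γ·h_c·A, the centroid depth is h_c = 569/(12.3606 × 12.54) = 3.67092 m.
The centroid lies 3.3/2 = 1.65 m below the top edge, so the top edge sits at h_top = 3.67092 − 1.65 = 2.02092 m below the surface.

d_top ≈ 2.02 m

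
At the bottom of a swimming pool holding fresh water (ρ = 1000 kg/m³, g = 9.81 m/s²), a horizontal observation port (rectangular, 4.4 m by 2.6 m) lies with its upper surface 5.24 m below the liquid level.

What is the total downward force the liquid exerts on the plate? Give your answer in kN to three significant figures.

γ = ρg = 1000 × 9.81 = 9810 N/m³ = 9.81 kN/m³.
The plate is horizontal, so pressure is uniform at p = γ·h = 9.81 × 5.24 = 51.4044 kN/m².
A = 4.4 × 2.6 = 11.44 m².
F = p·A = 51.4044 × 11.44 = 588.066 kN.

F ≈ 588 kN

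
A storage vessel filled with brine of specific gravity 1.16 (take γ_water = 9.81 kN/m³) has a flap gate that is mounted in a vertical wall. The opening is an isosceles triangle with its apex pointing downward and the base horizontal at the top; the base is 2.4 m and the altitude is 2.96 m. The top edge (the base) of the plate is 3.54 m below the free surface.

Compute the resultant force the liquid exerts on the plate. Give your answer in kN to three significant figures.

F ≈ 183 kN

γ = 1.16 × 9.81 = 11.3796 kN/m³.
With the apex down, the centroid sits h/3 = 2.96/3 = 0.986667 m below the base (the top edge), so the centroid depth is h_c = 3.54 + 0.986667 = 4.52667 m.
A = ½ × 2.4 × 2.96 = 3.552 m².
Resultant F = γ·h_c·A = 11.3796 × 4.52667 × 3.552 = 182.97 kN.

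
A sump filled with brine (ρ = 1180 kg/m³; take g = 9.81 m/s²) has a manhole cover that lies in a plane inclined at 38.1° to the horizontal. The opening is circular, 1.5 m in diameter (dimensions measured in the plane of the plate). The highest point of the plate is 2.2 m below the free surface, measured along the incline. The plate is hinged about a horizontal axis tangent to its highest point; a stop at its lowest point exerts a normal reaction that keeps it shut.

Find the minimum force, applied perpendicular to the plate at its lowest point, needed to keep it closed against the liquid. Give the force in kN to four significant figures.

γ = ρg = 1180 × 9.81 / 1000 = 11.5758 kN/m³.
Let θ = 38.1° be the plate's angle to the horizontal; measure y along the incline from where the plane meets the free surface. Vertical depth h = y·sinθ with sinθ = 0.617036.
The centroid is at the centre, 0.75 m below the top of the plate, so y_c = 2.2 + 0.75 = 2.95 m and h_c = 2.95 × 0.617036 = 1.82026 m.
A = π(0.75)² = 1.76715 m².
Resultant F = γ·h_c·A = 11.5758 × 1.82026 × 1.76715 = 37.2356 kN.
I_c = πr⁴/4 = π × 0.75⁴/4 = 0.248505 m⁴.
Centre of pressure: y_p = y_c + I_c/(y_c·A) = 2.95 + 0.248505/(2.95 × 1.76715) = 2.95 + 0.0476694 = 2.99767 m along the plane.
The resultant acts 0.75 + 0.0476694 = 0.797669 m (along the plate) below the hinge at the top edge, so the moment about the hinge is M = F × 0.797669 = 37.2356 × 0.797669 = 29.7017 kN·m.
A normal force at the bottom, 1.5 m from the hinge, must supply this moment: P = 29.7017/1.5 = 19.8011 kN.

P ≈ 19.80 kN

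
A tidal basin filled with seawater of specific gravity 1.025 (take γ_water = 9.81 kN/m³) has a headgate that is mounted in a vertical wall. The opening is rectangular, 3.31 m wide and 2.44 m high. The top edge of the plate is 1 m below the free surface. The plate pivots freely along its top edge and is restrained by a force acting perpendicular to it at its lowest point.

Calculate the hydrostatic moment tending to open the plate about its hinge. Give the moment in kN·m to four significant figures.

M ≈ 260.2 kN·m

γ = 1.025 × 9.81 = 10.05525 kN/m³.
The centroid lies 2.44/2 = 1.22 m below the top edge, so the centroid depth is h_c = 1 + 1.22 = 2.22 m.
A = 3.31 × 2.44 = 8.0764 m².
Resultant F = γ·h_c·A = 10.05525 × 2.22 × 8.0764 = 180.287 kN.
I_c = b·h³/12 = 3.31 × 2.44³/12 = 4.00697 m⁴.
Centre of pressure: y_p = y_c + I_c/(y_c·A) = 2.22 + 4.00697/(2.22 × 8.0764) = 2.22 + 0.223483 = 2.44348 m along the plane.
The resultant acts 1.22 + 0.223483 = 1.44348 m (along the plate) below the hinge at the top edge, so the moment about the hinge is M = F × 1.44348 = 180.287 × 1.44348 = 260.241 kN·m.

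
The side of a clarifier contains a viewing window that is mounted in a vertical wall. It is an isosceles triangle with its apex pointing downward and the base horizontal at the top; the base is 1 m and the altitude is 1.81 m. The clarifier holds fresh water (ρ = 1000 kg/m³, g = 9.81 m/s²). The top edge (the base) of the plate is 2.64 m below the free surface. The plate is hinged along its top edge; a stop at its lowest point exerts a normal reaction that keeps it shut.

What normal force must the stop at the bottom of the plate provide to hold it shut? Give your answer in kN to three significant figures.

P ≈ 10.5 kN

γ = ρg = 1000 × 9.81 = 9810 N/m³ = 9.81 kN/m³.
With the apex down, the centroid sits h/3 = 1.81/3 = 0.603333 m below the base (the top edge), so the centroid depth is h_c = 2.64 + 0.603333 = 3.24333 m.
A = ½ × 1 × 1.81 = 0.905 m².
Resultant F = γ·h_c·A = 9.81 × 3.24333 × 0.905 = 28.7944 kN.
I_c = b·h³/36 = 1 × 1.81³/36 = 0.164715 m⁴.
Centre of pressure: y_p = y_c + I_c/(y_c·A) = 3.24333 + 0.164715/(3.24333 × 0.905) = 3.24333 + 0.0561169 = 3.29945 m along the plane.
The resultant acts 0.603333 + 0.0561169 = 0.65945 m (along the plate) below the hinge at the top edge, so the moment about the hinge is M = F × 0.65945 = 28.7944 × 0.65945 = 18.9885 kN·m.
A normal force at the bottom, 1.81 m from the hinge, must supply this moment: P = 18.9885/1.81 = 10.4909 kN.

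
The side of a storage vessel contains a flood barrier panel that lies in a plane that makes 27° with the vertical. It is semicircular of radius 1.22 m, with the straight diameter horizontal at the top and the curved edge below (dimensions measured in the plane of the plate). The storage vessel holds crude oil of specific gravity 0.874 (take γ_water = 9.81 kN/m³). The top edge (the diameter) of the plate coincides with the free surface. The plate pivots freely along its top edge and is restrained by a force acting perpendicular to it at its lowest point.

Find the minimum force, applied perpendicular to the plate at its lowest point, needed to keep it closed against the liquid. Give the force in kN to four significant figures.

γ = 0.874 × 9.81 = 8.57394 kN/m³.
The plate makes 27° with the vertical, i.e. θ = 90° − 27° = 63° to the horizontal. Measuring y along the incline from the free-surface line, vertical depth h = y·sinθ with sinθ = 0.891007.
The centroid of a semicircle lies 4r/(3π) = 0.517784 m from the diameter, here below the top edge, so y_c = 0.517784 m and h_c = 0.517784 × 0.891007 = 0.461349 m.
A = πr²/2 = π × 1.22²/2 = 2.33797 m².
Resultant F = γ·h_c·A = 8.57394 × 0.461349 × 2.33797 = 9.24802 kN.
I_c = (π/8 − 8/(9π))·r⁴ = 0.109757 × 1.22⁴ = 0.243148 m⁴.
Centre of pressure: y_p = y_c + I_c/(y_c·A) = 0.517784 + 0.243148/(0.517784 × 2.33797) = 0.517784 + 0.200855 = 0.718639 m along the plane.
The resultant acts 0.517784 + 0.200855 = 0.718639 m (along the plate) below the hinge at the top edge, so the moment about the hinge is M = F × 0.718639 = 9.24802 × 0.718639 = 6.64599 kN·m.
A normal force at the bottom, 1.22 m from the hinge, must supply this moment: P = 6.64599/1.22 = 5.44753 kN.

P ≈ 5.448 kN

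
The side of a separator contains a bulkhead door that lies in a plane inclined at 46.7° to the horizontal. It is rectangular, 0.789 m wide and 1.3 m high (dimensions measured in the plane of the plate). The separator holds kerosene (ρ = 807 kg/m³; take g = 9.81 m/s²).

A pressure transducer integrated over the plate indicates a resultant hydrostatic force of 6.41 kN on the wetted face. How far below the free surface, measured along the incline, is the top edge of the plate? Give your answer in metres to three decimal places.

y_top ≈ 0.435 m

γ = ρg = 807 × 9.81 / 1000 = 7.91667 kN/m³.
A = 0.789 × 1.3 = 1.0257 m².
From F = γ·h_c·A, the centroid depth is h_c = 6.41/(7.91667 × 1.0257) = 0.789396 m.
Let θ = 46.7° be the plate's angle to the horizontal; measure y along the incline from where the plane meets the free surface. Vertical depth h = y·sinθ with sinθ = 0.727773.
Along the incline, y_c = h_c/sinθ = 0.789396/0.727773 = 1.08467 m.
The centroid lies 1.3/2 = 0.65 m below the top edge, so the top edge sits at y_top = 1.08467 − 0.65 = 0.43467 m along the incline.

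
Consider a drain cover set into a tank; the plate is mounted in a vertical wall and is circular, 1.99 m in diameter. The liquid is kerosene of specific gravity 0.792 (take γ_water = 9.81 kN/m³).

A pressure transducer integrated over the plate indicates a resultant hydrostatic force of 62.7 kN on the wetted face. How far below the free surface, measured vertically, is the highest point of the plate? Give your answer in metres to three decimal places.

d_top ≈ 1.600 m

γ = 0.792 × 9.81 = 7.76952 kN/m³.
A = π(0.995)² = 3.11026 m².
From F = γ·h_c·A, the centroid depth is h_c = 62.7/(7.76952 × 3.11026) = 2.59464 m.
The centroid is at the centre, 0.995 m below the top of the plate, so the highest point sits at h_top = 2.59464 − 0.995 = 1.59964 m below the surface.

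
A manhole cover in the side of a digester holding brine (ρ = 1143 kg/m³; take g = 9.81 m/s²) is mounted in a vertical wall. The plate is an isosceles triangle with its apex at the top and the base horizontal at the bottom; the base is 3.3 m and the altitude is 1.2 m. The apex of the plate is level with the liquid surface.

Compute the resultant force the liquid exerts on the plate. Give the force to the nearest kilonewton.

F ≈ 18 kN

γ = ρg = 1143 × 9.81 / 1000 = 11.21283 kN/m³.
With the apex up, the centroid sits 2h/3 = 2 × 1.2/3 = 0.8 m below the apex, so the centroid depth is h_c = 0.8 m.
A = ½ × 3.3 × 1.2 = 1.98 m².
Resultant F = γ·h_c·A = 11.21283 × 0.8 × 1.98 = 17.7611 kN.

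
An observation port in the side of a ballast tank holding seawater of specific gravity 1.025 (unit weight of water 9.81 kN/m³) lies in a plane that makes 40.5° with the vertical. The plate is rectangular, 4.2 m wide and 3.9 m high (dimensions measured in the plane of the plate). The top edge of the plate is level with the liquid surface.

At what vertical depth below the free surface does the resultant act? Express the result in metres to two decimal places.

γ = 1.025 × 9.81 = 10.05525 kN/m³.
The plate makes 40.5° with the vertical, i.e. θ = 90° − 40.5° = 49.5° to the horizontal. Measuring y along the incline from the free-surface line, vertical depth h = y·sinθ with sinθ = 0.760406.
The centroid lies 3.9/2 = 1.95 m below the top edge, so y_c = 1.95 m and h_c = 1.95 × 0.760406 = 1.48279 m.
A = 4.2 × 3.9 = 16.38 m².
Resultant F = γ·h_c·A = 10.05525 × 1.48279 × 16.38 = 244.223 kN.
I_c = b·h³/12 = 4.2 × 3.9³/12 = 20.7616 m⁴.
Centre of pressure: y_p = y_c + I_c/(y_c·A) = 1.95 + 20.7616/(1.95 × 16.38) = 1.95 + 0.649998 = 2.6 m along the plane.
Vertically, h_p = y_p·sinθ = 2.6 × 0.760406 = 1.97706 m.

h_p = 1.98 m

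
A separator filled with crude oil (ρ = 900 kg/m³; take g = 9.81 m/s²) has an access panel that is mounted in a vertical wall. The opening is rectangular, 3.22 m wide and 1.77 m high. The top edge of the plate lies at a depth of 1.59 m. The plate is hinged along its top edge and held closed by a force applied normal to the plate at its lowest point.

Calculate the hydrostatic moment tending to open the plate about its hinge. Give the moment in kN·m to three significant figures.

M ≈ 123 kN·m

γ = ρg = 900 × 9.81 / 1000 = 8.829 kN/m³.
The centroid lies 1.77/2 = 0.885 m below the top edge, so the centroid depth is h_c = 1.59 + 0.885 = 2.475 m.
A = 3.22 × 1.77 = 5.6994 m².
Resultant F = γ·h_c·A = 8.829 × 2.475 × 5.6994 = 124.542 kN.
I_c = b·h³/12 = 3.22 × 1.77³/12 = 1.48797 m⁴.
Centre of pressure: y_p = y_c + I_c/(y_c·A) = 2.475 + 1.48797/(2.475 × 5.6994) = 2.475 + 0.105485 = 2.58048 m along the plane.
The resultant acts 0.885 + 0.105485 = 0.990485 m (along the plate) below the hinge at the top edge, so the moment about the hinge is M = F × 0.990485 = 124.542 × 0.990485 = 123.357 kN·m.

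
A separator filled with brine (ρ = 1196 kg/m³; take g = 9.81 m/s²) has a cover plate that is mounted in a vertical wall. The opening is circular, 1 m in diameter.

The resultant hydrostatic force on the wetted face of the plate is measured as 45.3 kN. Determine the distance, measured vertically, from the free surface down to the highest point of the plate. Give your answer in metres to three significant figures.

d_top ≈ 4.42 m

γ = ρg = 1196 × 9.81 / 1000 = 11.73276 kN/m³.
A = π(0.5)² = 0.785398 m².
From F = γ·h_c·A, the centroid depth is h_c = 45.3/(11.73276 × 0.785398) = 4.91596 m.
The centroid is at the centre, 0.5 m below the top of the plate, so the highest point sits at h_top = 4.91596 − 0.5 = 4.41596 m below the surface.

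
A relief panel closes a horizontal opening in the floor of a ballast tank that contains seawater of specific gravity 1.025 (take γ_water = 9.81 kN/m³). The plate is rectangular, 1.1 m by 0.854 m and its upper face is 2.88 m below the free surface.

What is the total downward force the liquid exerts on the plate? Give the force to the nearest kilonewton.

γ = 1.025 × 9.81 = 10.05525 kN/m³.
The plate is horizontal, so pressure is uniform at p = γ·h = 10.05525 × 2.88 = 28.9591 kN/m².
A = 1.1 × 0.854 = 0.9394 m².
F = p·A = 28.9591 × 0.9394 = 27.2042 kN.

F ≈ 27 kN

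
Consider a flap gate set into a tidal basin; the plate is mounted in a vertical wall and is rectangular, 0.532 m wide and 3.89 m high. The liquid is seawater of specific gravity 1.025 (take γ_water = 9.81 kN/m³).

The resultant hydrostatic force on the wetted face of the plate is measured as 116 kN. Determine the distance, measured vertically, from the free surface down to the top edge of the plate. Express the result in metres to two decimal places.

γ = 1.025 × 9.81 = 10.05525 kN/m³.
A = 0.532 × 3.89 = 2.06948 m².
From F = γ·h_c·A, the centroid depth is h_c = 116/(10.05525 × 2.06948) = 5.57447 m.
The centroid lies 3.89/2 = 1.945 m below the top edge, so the top edge sits at h_top = 5.57447 − 1.945 = 3.62947 m below the surface.

d_top ≈ 3.63 m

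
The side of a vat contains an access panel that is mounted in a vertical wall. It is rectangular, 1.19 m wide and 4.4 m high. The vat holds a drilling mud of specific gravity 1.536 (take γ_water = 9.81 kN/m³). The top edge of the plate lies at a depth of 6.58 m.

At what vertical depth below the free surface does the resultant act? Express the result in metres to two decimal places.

γ = 1.536 × 9.81 = 15.06816 kN/m³.
The centroid lies 4.4/2 = 2.2 m below the top edge, so the centroid depth is h_c = 6.58 + 2.2 = 8.78 m.
A = 1.19 × 4.4 = 5.236 m².
Resultant F = γ·h_c·A = 15.06816 × 8.78 × 5.236 = 692.715 kN.
I_c = b·h³/12 = 1.19 × 4.4³/12 = 8.44741 m⁴.
Centre of pressure: y_p = y_c + I_c/(y_c·A) = 8.78 + 8.44741/(8.78 × 5.236) = 8.78 + 0.183751 = 8.96375 m along the plane.

h_p = 8.96 m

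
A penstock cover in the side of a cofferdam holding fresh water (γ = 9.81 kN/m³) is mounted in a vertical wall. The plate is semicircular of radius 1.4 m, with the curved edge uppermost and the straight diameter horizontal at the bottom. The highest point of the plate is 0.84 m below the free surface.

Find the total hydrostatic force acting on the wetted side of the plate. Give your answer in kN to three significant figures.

F ≈ 49.7 kN

γ = 9.81 kN/m³.
The centroid lies 4r/(3π) = 0.594178 m above the diameter, so r − 4r/(3π) = 1.4 − 0.594178 = 0.805822 m below the topmost point, so the centroid depth is h_c = 0.84 + 0.805822 = 1.64582 m.
A = πr²/2 = π × 1.4²/2 = 3.07876 m².
Resultant F = γ·h_c·A = 9.81 × 1.64582 × 3.07876 = 49.7081 kN.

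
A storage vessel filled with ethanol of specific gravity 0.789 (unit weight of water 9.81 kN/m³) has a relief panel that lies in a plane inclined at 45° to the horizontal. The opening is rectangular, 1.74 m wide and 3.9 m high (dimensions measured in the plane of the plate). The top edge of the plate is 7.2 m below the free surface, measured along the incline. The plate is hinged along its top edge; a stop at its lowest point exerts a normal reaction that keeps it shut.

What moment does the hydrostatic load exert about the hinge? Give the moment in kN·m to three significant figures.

γ = 0.789 × 9.81 = 7.74009 kN/m³.
Let θ = 45° be the plate's angle to the horizontal; measure y along the incline from where the plane meets the free surface. Vertical depth h = y·sinθ with sinθ = 0.707107.
The centroid lies 3.9/2 = 1.95 m below the top edge, so y_c = 7.2 + 1.95 = 9.15 m and h_c = 9.15 × 0.707107 = 6.47003 m.
A = 1.74 × 3.9 = 6.786 m².
Resultant F = γ·h_c·A = 7.74009 × 6.47003 × 6.786 = 339.833 kN.
I_c = b·h³/12 = 1.74 × 3.9³/12 = 8.60126 m⁴.
Centre of pressure: y_p = y_c + I_c/(y_c·A) = 9.15 + 8.60126/(9.15 × 6.786) = 9.15 + 0.138525 = 9.28852 m along the plane.
The resultant acts 1.95 + 0.138525 = 2.08852 m (along the plate) below the hinge at the top edge, so the moment about the hinge is M = F × 2.08852 = 339.833 × 2.08852 = 709.748 kN·m.

M ≈ 710 kN·m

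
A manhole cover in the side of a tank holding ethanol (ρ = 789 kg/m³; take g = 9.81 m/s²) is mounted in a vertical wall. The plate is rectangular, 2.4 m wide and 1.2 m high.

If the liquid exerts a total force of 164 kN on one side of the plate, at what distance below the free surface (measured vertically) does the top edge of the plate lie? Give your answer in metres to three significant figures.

γ = ρg = 789 × 9.81 / 1000 = 7.74009 kN/m³.
A = 2.4 × 1.2 = 2.88 m².
From F = γ·h_c·A, the centroid depth is h_c = 164/(7.74009 × 2.88) = 7.35708 m.
The centroid lies 1.2/2 = 0.6 m below the top edge, so the top edge sits at h_top = 7.35708 − 0.6 = 6.75708 m below the surface.

d_top ≈ 6.76 m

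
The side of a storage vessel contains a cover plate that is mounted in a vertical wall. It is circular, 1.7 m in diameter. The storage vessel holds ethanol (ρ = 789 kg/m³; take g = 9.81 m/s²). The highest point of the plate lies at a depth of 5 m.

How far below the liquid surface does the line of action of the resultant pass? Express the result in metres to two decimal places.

γ = ρg = 789 × 9.81 / 1000 = 7.74009 kN/m³.
The centroid is at the centre, 0.85 m below the top of the plate, so the centroid depth is h_c = 5 + 0.85 = 5.85 m.
A = π(0.85)² = 2.2698 m².
Resultant F = γ·h_c·A = 7.74009 × 5.85 × 2.2698 = 102.775 kN.
I_c = πr⁴/4 = π × 0.85⁴/4 = 0.409983 m⁴.
Centre of pressure: y_p = y_c + I_c/(y_c·A) = 5.85 + 0.409983/(5.85 × 2.2698) = 5.85 + 0.0308761 = 5.88088 m along the plane.

h_p = 5.88 m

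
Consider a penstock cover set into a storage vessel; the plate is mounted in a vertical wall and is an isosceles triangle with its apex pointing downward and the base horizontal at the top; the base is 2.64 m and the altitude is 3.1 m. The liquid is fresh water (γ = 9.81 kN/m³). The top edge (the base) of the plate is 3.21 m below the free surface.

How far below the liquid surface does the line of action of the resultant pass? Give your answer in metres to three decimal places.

h_p = 4.369 m

γ = 9.81 kN/m³.
With the apex down, the centroid sits h/3 = 3.1/3 = 1.03333 m below the base (the top edge), so the centroid depth is h_c = 3.21 + 1.03333 = 4.24333 m.
A = ½ × 2.64 × 3.1 = 4.092 m².
Resultant F = γ·h_c·A = 9.81 × 4.24333 × 4.092 = 170.338 kN.
I_c = b·h³/36 = 2.64 × 3.1³/36 = 2.18467 m⁴.
Centre of pressure: y_p = y_c + I_c/(y_c·A) = 4.24333 + 2.18467/(4.24333 × 4.092) = 4.24333 + 0.125818 = 4.36915 m along the plane.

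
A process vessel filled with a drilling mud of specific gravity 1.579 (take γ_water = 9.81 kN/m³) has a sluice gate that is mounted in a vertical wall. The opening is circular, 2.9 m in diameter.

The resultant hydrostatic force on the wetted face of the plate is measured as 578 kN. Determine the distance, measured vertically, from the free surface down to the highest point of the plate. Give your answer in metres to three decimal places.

d_top ≈ 4.199 m

γ = 1.579 × 9.81 = 15.48999 kN/m³.
A = π(1.45)² = 6.6052 m².
From F = γ·h_c·A, the centroid depth is h_c = 578/(15.48999 × 6.6052) = 5.64925 m.
The centroid is at the centre, 1.45 m below the top of the plate, so the highest point sits at h_top = 5.64925 − 1.45 = 4.19925 m below the surface.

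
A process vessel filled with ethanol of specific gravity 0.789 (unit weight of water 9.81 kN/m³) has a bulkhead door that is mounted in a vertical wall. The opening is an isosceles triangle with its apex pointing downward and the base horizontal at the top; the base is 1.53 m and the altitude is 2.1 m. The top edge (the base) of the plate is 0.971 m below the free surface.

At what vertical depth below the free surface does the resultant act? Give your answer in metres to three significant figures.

h_p = 1.82 m

γ = 0.789 × 9.81 = 7.74009 kN/m³.
With the apex down, the centroid sits h/3 = 2.1/3 = 0.7 m below the base (the top edge), so the centroid depth is h_c = 0.971 + 0.7 = 1.671 m.
A = ½ × 1.53 × 2.1 = 1.6065 m².
Resultant F = γ·h_c·A = 7.74009 × 1.671 × 1.6065 = 20.778 kN.
I_c = b·h³/36 = 1.53 × 2.1³/36 = 0.393593 m⁴.
Centre of pressure: y_p = y_c + I_c/(y_c·A) = 1.671 + 0.393593/(1.671 × 1.6065) = 1.671 + 0.146619 = 1.81762 m along the plane.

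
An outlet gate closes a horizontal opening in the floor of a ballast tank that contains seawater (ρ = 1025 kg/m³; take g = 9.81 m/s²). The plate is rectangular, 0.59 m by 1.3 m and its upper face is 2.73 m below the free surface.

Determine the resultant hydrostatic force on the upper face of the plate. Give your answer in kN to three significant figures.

F ≈ 21.1 kN

γ = ρg = 1025 × 9.81 / 1000 = 10.05525 kN/m³.
The plate is horizontal, so pressure is uniform at p = γ·h = 10.05525 × 2.73 = 27.4508 kN/m².
A = 0.59 × 1.3 = 0.767 m².
F = p·A = 27.4508 × 0.767 = 21.0548 kN.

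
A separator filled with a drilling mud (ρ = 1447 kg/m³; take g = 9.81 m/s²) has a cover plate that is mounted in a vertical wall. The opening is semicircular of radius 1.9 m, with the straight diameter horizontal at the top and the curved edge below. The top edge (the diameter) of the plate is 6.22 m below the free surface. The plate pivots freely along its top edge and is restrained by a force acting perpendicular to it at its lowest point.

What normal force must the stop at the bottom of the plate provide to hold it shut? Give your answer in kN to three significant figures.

P ≈ 251 kN

γ = ρg = 1447 × 9.81 / 1000 = 14.19507 kN/m³.
The centroid of a semicircle lies 4r/(3π) = 0.806385 m from the diameter, here below the top edge, so the centroid depth is h_c = 6.22 + 0.806385 = 7.02638 m.
A = πr²/2 = π × 1.9²/2 = 5.67057 m².
Resultant F = γ·h_c·A = 14.19507 × 7.02638 × 5.67057 = 565.582 kN.
I_c = (π/8 − 8/(9π))·r⁴ = 0.109757 × 1.9⁴ = 1.43036 m⁴.
Centre of pressure: y_p = y_c + I_c/(y_c·A) = 7.02638 + 1.43036/(7.02638 × 5.67057) = 7.02638 + 0.0358994 = 7.06228 m along the plane.
The resultant acts 0.806385 + 0.0358994 = 0.842284 m (along the plate) below the hinge at the top edge, so the moment about the hinge is M = F × 0.842284 = 565.582 × 0.842284 = 476.381 kN·m.
A normal force at the bottom, 1.9 m from the hinge, must supply this moment: P = 476.381/1.9 = 250.727 kN.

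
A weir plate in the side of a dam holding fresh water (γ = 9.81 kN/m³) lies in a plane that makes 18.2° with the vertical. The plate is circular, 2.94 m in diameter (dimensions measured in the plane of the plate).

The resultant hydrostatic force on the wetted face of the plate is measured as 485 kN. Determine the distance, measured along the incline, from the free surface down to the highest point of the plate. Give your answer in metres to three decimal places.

γ = 9.81 kN/m³.
A = π(1.47)² = 6.78867 m².
From F = γ·h_c·A, the centroid depth is h_c = 485/(9.81 × 6.78867) = 7.28263 m.
The plate makes 18.2° with the vertical, i.e. θ = 90° − 18.2° = 71.8° to the horizontal. Measuring y along the incline from the free-surface line, vertical depth h = y·sinθ with sinθ = 0.949972.
Along the incline, y_c = h_c/sinθ = 7.28263/0.949972 = 7.66615 m.
The centroid is at the centre, 1.47 m below the top of the plate, so the highest point sits at y_top = 7.66615 − 1.47 = 6.19615 m along the incline.

y_top ≈ 6.196 m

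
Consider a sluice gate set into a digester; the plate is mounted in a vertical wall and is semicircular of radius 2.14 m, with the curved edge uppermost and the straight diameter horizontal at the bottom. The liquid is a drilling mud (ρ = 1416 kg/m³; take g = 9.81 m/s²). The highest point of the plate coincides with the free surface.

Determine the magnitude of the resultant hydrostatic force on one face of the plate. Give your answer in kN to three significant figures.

F ≈ 123 kN

γ = ρg = 1416 × 9.81 / 1000 = 13.89096 kN/m³.
The centroid lies 4r/(3π) = 0.908244 m above the diameter, so r − 4r/(3π) = 2.14 − 0.908244 = 1.23176 m below the topmost point, so the centroid depth is h_c = 1.23176 m.
A = πr²/2 = π × 2.14²/2 = 7.19362 m².
Resultant F = γ·h_c·A = 13.89096 × 1.23176 × 7.19362 = 123.085 kN.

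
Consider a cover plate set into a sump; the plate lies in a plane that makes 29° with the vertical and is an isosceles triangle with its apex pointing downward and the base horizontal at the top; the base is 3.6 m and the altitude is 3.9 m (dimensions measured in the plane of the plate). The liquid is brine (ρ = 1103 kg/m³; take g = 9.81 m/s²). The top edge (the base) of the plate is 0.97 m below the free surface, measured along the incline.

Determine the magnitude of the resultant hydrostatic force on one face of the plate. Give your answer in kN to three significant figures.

F ≈ 151 kN

γ = ρg = 1103 × 9.81 / 1000 = 10.82043 kN/m³.
The plate makes 29° with the vertical, i.e. θ = 90° − 29° = 61° to the horizontal. Measuring y along the incline from the free-surface line, vertical depth h = y·sinθ with sinθ = 0.874620.
With the apex down, the centroid sits h/3 = 3.9/3 = 1.3 m below the base (the top edge), so y_c = 0.97 + 1.3 = 2.27 m and h_c = 2.27 × 0.874620 = 1.98539 m.
A = ½ × 3.6 × 3.9 = 7.02 m².
Resultant F = γ·h_c·A = 10.82043 × 1.98539 × 7.02 = 150.809 kN.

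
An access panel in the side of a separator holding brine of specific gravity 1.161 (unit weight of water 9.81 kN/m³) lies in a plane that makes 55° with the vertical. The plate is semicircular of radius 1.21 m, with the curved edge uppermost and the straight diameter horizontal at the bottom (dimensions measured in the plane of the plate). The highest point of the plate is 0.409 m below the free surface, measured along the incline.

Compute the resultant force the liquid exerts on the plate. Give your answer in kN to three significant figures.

F ≈ 16.6 kN

γ = 1.161 × 9.81 = 11.38941 kN/m³.
The plate makes 55° with the vertical, i.e. θ = 90° − 55° = 35° to the horizontal. Measuring y along the incline from the free-surface line, vertical depth h = y·sinθ with sinθ = 0.573576.
The centroid lies 4r/(3π) = 0.51354 m above the diameter, so r − 4r/(3π) = 1.21 − 0.51354 = 0.69646 m below the topmost point, so y_c = 0.409 + 0.69646 = 1.10546 m and h_c = 1.10546 × 0.573576 = 0.634065 m.
A = πr²/2 = π × 1.21²/2 = 2.2998 m².
Resultant F = γ·h_c·A = 11.38941 × 0.634065 × 2.2998 = 16.6083 kN.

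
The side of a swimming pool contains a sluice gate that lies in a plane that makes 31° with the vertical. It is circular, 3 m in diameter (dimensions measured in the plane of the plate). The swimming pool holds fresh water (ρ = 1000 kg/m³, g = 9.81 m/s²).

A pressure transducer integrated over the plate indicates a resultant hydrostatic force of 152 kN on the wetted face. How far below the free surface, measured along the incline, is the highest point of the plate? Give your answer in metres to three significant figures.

y_top ≈ 1.06 m

γ = ρg = 1000 × 9.81 = 9810 N/m³ = 9.81 kN/m³.
A = π(1.5)² = 7.06858 m².
From F = γ·h_c·A, the centroid depth is h_c = 152/(9.81 × 7.06858) = 2.19201 m.
The plate makes 31° with the vertical, i.e. θ = 90° − 31° = 59° to the horizontal. Measuring y along the incline from the free-surface line, vertical depth h = y·sinθ with sinθ = 0.857167.
Along the incline, y_c = h_c/sinθ = 2.19201/0.857167 = 2.55727 m.
The centroid is at the centre, 1.5 m below the top of the plate, so the highest point sits at y_top = 2.55727 − 1.5 = 1.05727 m along the incline.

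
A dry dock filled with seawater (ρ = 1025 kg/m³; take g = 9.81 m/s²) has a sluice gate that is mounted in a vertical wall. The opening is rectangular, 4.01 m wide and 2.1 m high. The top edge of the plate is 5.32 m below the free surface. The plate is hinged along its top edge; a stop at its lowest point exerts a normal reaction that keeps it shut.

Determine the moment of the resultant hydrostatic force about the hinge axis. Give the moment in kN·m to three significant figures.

M ≈ 597 kN·m

γ = ρg = 1025 × 9.81 / 1000 = 10.05525 kN/m³.
The centroid lies 2.1/2 = 1.05 m below the top edge, so the centroid depth is h_c = 5.32 + 1.05 = 6.37 m.
A = 4.01 × 2.1 = 8.421 m².
Resultant F = γ·h_c·A = 10.05525 × 6.37 × 8.421 = 539.381 kN.
I_c = b·h³/12 = 4.01 × 2.1³/12 = 3.09472 m⁴.
Centre of pressure: y_p = y_c + I_c/(y_c·A) = 6.37 + 3.09472/(6.37 × 8.421) = 6.37 + 0.0576924 = 6.42769 m along the plane.
The resultant acts 1.05 + 0.0576924 = 1.10769 m (along the plate) below the hinge at the top edge, so the moment about the hinge is M = F × 1.10769 = 539.381 × 1.10769 = 597.467 kN·m.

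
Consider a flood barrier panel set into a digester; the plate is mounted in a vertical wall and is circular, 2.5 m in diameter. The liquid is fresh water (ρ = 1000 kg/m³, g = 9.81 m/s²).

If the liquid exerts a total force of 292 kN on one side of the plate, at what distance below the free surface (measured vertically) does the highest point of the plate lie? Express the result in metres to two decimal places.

d_top ≈ 4.81 m

γ = ρg = 1000 × 9.81 = 9810 N/m³ = 9.81 kN/m³.
A = π(1.25)² = 4.90874 m².
From F = γ·h_c·A, the centroid depth is h_c = 292/(9.81 × 4.90874) = 6.06379 m.
The centroid is at the centre, 1.25 m below the top of the plate, so the highest point sits at h_top = 6.06379 − 1.25 = 4.81379 m below the surface.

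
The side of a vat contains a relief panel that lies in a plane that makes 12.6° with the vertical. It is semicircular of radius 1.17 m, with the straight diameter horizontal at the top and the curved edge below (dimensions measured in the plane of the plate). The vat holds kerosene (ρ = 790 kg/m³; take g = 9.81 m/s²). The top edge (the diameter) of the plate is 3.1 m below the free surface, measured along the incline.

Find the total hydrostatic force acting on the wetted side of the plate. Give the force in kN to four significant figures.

F ≈ 58.49 kN

γ = ρg = 790 × 9.81 / 1000 = 7.7499 kN/m³.
The plate makes 12.6° with the vertical, i.e. θ = 90° − 12.6° = 77.4° to the horizontal. Measuring y along the incline from the free-surface line, vertical depth h = y·sinθ with sinθ = 0.975917.
The centroid of a semicircle lies 4r/(3π) = 0.496563 m from the diameter, here below the top edge, so y_c = 3.1 + 0.496563 = 3.59656 m and h_c = 3.59656 × 0.975917 = 3.50994 m.
A = πr²/2 = π × 1.17²/2 = 2.15026 m².
Resultant F = γ·h_c·A = 7.7499 × 3.50994 × 2.15026 = 58.4907 kN.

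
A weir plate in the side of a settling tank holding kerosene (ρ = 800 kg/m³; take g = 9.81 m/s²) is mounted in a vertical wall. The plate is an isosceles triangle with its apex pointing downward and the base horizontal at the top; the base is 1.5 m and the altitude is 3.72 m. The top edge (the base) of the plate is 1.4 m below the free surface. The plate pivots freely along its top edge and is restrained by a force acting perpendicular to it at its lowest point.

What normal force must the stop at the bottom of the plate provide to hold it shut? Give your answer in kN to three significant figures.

P ≈ 23.8 kN

γ = ρg = 800 × 9.81 / 1000 = 7.848 kN/m³.
With the apex down, the centroid sits h/3 = 3.72/3 = 1.24 m below the base (the top edge), so the centroid depth is h_c = 1.4 + 1.24 = 2.64 m.
A = ½ × 1.5 × 3.72 = 2.79 m².
Resultant F = γ·h_c·A = 7.848 × 2.64 × 2.79 = 57.8052 kN.
I_c = b·h³/36 = 1.5 × 3.72³/36 = 2.14495 m⁴.
Centre of pressure: y_p = y_c + I_c/(y_c·A) = 2.64 + 2.14495/(2.64 × 2.79) = 2.64 + 0.291212 = 2.93121 m along the plane.
The resultant acts 1.24 + 0.291212 = 1.53121 m (along the plate) below the hinge at the top edge, so the moment about the hinge is M = F × 1.53121 = 57.8052 × 1.53121 = 88.5119 kN·m.
A normal force at the bottom, 3.72 m from the hinge, must supply this moment: P = 88.5119/3.72 = 23.7935 kN.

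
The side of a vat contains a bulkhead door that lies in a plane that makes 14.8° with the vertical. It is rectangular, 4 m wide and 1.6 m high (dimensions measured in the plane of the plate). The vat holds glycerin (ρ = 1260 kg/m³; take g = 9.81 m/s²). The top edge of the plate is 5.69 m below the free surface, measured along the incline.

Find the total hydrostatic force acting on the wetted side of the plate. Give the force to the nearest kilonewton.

γ = ρg = 1260 × 9.81 / 1000 = 12.3606 kN/m³.
The plate makes 14.8° with the vertical, i.e. θ = 90° − 14.8° = 75.2° to the horizontal. Measuring y along the incline from the free-surface line, vertical depth h = y·sinθ with sinθ = 0.966823.
The centroid lies 1.6/2 = 0.8 m below the top edge, so y_c = 5.69 + 0.8 = 6.49 m and h_c = 6.49 × 0.966823 = 6.27468 m.
A = 4 × 1.6 = 6.4 m².
Resultant F = γ·h_c·A = 12.3606 × 6.27468 × 6.4 = 496.376 kN.

F ≈ 496 kN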